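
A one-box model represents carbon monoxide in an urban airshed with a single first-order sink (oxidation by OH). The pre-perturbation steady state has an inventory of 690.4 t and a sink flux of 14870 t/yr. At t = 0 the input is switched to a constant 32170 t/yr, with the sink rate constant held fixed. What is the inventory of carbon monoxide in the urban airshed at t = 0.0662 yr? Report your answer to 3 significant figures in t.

1300 t

Residence time τ = M₀/F₀ = 0.04643 yr. The eventual steady state is M_∞ = M₀·(F₁/F₀) = 690.4 × 32170/14870 = 1493.6 t.
The anomaly ΔM(t) = M(t) − M_∞ decays as ΔM₀·e^(−t/τ) with ΔM₀ = 690.4 − 1493.6 = −803.2 t.
At t = 0.0662 yr, e^(−t/τ) = e^(−1.426) = 0.2403, so ΔM = −193.0 t and M = 1493.6 − 193.0 = 1300.6 t.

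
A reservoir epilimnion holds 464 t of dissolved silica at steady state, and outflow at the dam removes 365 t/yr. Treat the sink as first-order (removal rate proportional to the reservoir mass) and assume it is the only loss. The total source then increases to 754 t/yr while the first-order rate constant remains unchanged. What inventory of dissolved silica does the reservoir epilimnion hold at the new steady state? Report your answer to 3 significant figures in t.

Rate constant k = F/M = 365 / 464 = 0.7866 yr⁻¹.
At the new steady state, source = k·M_new ⇒ M_new = 754 / 0.7866 = 958.5 t.
(Equivalently M_new = M × F_new/F_old = 464 × 754/365.)

959 t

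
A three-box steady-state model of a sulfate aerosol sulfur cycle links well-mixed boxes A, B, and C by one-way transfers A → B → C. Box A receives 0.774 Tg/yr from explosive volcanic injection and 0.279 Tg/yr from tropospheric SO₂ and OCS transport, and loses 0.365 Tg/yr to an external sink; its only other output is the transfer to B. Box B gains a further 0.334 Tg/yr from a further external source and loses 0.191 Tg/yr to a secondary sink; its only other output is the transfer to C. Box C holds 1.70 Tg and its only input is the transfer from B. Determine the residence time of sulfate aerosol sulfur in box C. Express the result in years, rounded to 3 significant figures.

Box A: F(A→B) = (0.774 + 0.279) − 0.365 = 0.68800 Tg/yr.
Box B: F(B→C) = (0.68800 + 0.334) − 0.191 = 0.83100 Tg/yr.
Box C throughput = its input = 0.83100 Tg/yr; τ = 1.70 / 0.83100 = 2.046 yr.

2.05 yr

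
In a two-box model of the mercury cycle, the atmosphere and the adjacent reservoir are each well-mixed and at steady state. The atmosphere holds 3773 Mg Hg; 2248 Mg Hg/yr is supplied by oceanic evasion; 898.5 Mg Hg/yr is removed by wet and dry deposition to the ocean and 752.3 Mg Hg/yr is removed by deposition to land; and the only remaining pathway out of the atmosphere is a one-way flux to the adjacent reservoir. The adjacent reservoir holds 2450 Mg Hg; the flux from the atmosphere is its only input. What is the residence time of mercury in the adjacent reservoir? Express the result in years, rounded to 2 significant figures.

Balance the atmosphere: ΣF_in = 2248.0 Mg Hg/yr.
Flux to the adjacent reservoir = ΣF_in − (898.5 + 752.3) = 597.20 Mg Hg/yr.
At steady state the output of the adjacent reservoir equals its input, 597.20 Mg Hg/yr.
τ = M / F = 2450 / 597.20 = 4.102 yr.

4.1 yr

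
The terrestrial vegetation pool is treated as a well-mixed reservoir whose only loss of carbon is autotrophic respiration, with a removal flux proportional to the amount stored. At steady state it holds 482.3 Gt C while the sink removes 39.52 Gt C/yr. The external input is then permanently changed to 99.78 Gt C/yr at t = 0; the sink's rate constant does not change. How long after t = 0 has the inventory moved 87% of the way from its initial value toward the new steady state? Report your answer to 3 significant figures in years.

τ = M₀/F₀ = 482.3/39.52 = 12.20 yr.
The remaining gap fraction is e^(−t/τ); 87% covered ⇒ e^(−t/τ) = 0.130.
t = −τ ln(0.130) = 12.20 × 2.040 = 24.90 yr.

24.9 yr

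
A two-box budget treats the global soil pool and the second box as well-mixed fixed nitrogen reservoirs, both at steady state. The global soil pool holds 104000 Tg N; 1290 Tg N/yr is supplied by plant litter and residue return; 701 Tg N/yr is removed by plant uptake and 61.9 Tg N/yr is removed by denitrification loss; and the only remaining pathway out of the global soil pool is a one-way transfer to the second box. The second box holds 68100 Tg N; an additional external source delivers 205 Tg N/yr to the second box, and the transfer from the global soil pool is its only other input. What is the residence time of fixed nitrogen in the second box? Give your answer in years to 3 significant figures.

93.0 yr

Balance the global soil pool: ΣF_in = 1290.0 Tg N/yr.
Transfer to the second box = ΣF_in − (701 + 61.9) = 527.10 Tg N/yr.
Total input to the second box = 527.10 + 205 = 732.10 Tg N/yr; at steady state this equals its total output.
τ = M / F = 68100 / 732.10 = 93.02 yr.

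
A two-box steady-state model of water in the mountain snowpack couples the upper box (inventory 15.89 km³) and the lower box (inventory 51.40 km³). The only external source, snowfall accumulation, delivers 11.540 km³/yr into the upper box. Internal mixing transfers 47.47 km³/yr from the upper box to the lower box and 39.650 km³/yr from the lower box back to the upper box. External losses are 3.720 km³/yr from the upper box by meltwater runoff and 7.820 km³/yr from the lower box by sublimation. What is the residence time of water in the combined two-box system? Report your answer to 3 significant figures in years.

Treat the two boxes together as one reservoir: the mixing fluxes between them are internal recycling, so τ = ΣM / Σ(external losses).
M_total = 15.89 + 51.40 = 67.290 km³.
ΣF_external_out = 3.720 + 7.820 = 11.540 km³/yr.
τ = M_total / ΣF_ext = 67.290 / 11.540 = 5.831 yr.

5.83 yr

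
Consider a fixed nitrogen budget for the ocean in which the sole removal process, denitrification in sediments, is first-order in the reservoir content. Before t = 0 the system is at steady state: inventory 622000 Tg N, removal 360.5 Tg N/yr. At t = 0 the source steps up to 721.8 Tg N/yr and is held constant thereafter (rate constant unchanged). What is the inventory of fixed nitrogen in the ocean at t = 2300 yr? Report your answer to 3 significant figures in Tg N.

1.08×10^6 Tg N

The sink rate constant is k = F₀/M₀ = 360.5/622000 = 0.0005796 yr⁻¹.
Solving dM/dt = F₁ − kM with M(0) = M₀ gives M(t) = F₁/k + (M₀ − F₁/k)·e^(−kt).
F₁/k = 721.8/0.0005796 = 1.2454×10^6 Tg N; kt = 0.0005796 × 2300 = 1.333, e^(−kt) = 0.2637.
M(2300) = 1.2454×10^6 + (622000 − 1.2454×10^6) × 0.2637 = 1.2454×10^6 − 164400 = 1.0810×10^6 Tg N.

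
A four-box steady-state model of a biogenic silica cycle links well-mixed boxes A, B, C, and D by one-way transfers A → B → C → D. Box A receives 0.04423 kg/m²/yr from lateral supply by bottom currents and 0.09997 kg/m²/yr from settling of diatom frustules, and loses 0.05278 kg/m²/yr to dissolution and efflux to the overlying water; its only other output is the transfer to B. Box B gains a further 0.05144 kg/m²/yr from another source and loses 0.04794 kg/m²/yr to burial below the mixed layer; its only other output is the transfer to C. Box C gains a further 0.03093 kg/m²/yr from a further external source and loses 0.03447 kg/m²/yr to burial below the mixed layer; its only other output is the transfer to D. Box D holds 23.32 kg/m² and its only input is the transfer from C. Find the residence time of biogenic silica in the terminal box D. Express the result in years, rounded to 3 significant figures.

255 yr

Box A: F(A→B) = (0.04423 + 0.09997) − 0.05278 = 0.091420 kg/m²/yr.
Box B: F(B→C) = (0.091420 + 0.05144) − 0.04794 = 0.094920 kg/m²/yr.
Box C: F(C→D) = (0.094920 + 0.03093) − 0.03447 = 0.091380 kg/m²/yr.
Box D throughput = its input = 0.091380 kg/m²/yr; τ = 23.32 / 0.091380 = 255.2 yr.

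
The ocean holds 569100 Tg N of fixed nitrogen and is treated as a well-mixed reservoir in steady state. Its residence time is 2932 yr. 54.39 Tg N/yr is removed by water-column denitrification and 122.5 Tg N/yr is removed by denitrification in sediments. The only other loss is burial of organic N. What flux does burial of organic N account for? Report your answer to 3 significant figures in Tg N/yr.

Total removal F = M/τ = 569100 / 2932 = 194.1 Tg N/yr.
Burial of organic N = F − (54.39 + 122.5) = 194.1 − 176.9 = 17.21 Tg N/yr.

17.2 Tg N/yr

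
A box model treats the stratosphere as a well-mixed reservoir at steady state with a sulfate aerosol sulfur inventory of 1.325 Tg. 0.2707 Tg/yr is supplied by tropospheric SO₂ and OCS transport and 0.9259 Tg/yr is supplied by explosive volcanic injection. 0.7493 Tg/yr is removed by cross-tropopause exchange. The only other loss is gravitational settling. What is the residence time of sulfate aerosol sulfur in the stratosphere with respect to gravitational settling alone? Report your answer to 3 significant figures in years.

2.96 yr

At steady state ΣF_in = ΣF_out.
ΣF_in = 0.2707 + 0.9259 = 1.1966 Tg/yr.
Gravitational settling flux = ΣF_in − (0.7493) = 1.1966 − 0.7493 = 0.4473 Tg/yr.
τ = M / F = 1.325 / 0.4473 = 2.962 yr.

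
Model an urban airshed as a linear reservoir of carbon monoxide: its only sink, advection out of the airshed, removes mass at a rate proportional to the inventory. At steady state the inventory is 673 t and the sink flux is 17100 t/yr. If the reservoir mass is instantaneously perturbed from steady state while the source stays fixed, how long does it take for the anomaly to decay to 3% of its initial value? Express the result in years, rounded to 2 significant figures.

For a linear reservoir the anomaly decays as exp(−t/τ) with τ = M/F = 673/17100 = 0.03936 yr.
exp(−t/τ) = 0.03 ⇒ t = −τ ln(0.03) = 0.03936 × 3.507 = 0.1380 yr.

0.14 yr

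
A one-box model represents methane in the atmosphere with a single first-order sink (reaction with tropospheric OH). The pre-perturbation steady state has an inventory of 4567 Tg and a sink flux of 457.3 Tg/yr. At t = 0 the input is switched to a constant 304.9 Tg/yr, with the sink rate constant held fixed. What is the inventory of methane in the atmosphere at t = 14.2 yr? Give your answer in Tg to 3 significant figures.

3410 Tg

Residence time τ = M₀/F₀ = 9.987 yr. The eventual steady state is M_∞ = M₀·(F₁/F₀) = 4567 × 304.9/457.3 = 3045.0 Tg.
The anomaly ΔM(t) = M(t) − M_∞ decays as ΔM₀·e^(−t/τ) with ΔM₀ = 4567 − 3045.0 = 1522 Tg.
At t = 14.2 yr, e^(−t/τ) = e^(−1.422) = 0.2413, so ΔM = 367.2 Tg and M = 3045.0 + 367.2 = 3412.2 Tg.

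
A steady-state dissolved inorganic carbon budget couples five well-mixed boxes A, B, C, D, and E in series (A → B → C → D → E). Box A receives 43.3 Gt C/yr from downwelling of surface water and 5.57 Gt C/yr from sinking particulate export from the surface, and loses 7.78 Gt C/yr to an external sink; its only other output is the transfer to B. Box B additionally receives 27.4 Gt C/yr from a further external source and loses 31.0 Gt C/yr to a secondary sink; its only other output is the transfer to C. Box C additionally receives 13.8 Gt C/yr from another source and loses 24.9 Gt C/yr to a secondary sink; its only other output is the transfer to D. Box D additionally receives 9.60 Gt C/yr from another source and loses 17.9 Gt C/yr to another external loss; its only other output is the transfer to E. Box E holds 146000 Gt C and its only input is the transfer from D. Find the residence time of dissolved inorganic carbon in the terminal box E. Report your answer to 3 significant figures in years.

8070 yr

Box A: F(A→B) = (43.3 + 5.57) − 7.78 = 41.090 Gt C/yr.
Box B: F(B→C) = (41.090 + 27.4) − 31.0 = 37.490 Gt C/yr.
Box C: F(C→D) = (37.490 + 13.8) − 24.9 = 26.390 Gt C/yr.
Box D: F(D→E) = (26.390 + 9.60) − 17.9 = 18.090 Gt C/yr.
Box E throughput = its input = 18.090 Gt C/yr; τ = 146000 / 18.090 = 8071 yr.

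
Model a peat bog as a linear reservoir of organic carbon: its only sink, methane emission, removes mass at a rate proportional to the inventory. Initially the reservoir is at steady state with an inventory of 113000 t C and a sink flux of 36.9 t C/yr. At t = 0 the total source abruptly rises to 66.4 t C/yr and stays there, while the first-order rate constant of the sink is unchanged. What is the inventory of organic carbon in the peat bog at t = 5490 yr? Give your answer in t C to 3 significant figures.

Residence time τ = M₀/F₀ = 3062 yr. The eventual steady state is M_∞ = M₀·(F₁/F₀) = 113000 × 66.4/36.9 = 203340 t C.
The anomaly ΔM(t) = M(t) − M_∞ decays as ΔM₀·e^(−t/τ) with ΔM₀ = 113000 − 203340 = −90340 t C.
At t = 5490 yr, e^(−t/τ) = e^(−1.793) = 0.1665, so ΔM = −15040 t C and M = 203340 − 15040 = 188300 t C.

188000 t C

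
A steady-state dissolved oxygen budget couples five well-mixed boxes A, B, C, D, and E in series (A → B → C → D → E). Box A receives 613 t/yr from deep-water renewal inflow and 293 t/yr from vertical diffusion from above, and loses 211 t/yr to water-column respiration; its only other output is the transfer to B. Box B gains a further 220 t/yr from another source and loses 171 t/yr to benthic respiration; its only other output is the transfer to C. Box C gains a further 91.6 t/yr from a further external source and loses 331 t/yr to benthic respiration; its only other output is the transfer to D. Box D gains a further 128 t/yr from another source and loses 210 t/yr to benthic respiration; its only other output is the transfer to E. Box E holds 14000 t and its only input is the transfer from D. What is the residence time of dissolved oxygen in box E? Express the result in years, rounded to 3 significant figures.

Box A: F(A→B) = (613 + 293) − 211 = 695.00 t/yr.
Box B: F(B→C) = (695.00 + 220) − 171 = 744.00 t/yr.
Box C: F(C→D) = (744.00 + 91.6) − 331 = 504.60 t/yr.
Box D: F(D→E) = (504.60 + 128) − 210 = 422.60 t/yr.
Box E throughput = its input = 422.60 t/yr; τ = 14000 / 422.60 = 33.13 yr.

33.1 yr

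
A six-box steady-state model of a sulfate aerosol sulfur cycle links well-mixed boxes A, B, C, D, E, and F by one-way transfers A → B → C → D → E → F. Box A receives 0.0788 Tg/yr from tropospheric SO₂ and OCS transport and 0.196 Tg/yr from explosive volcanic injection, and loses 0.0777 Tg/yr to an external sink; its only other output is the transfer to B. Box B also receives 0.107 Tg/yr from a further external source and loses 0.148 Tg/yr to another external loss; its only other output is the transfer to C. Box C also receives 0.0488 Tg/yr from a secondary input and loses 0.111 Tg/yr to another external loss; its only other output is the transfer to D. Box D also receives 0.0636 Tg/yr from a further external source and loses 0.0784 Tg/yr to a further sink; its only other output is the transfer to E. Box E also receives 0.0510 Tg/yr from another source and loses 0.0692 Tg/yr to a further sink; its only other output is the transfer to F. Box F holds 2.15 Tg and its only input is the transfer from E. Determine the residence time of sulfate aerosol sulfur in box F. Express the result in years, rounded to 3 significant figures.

35.3 yr

Box A: F(A→B) = (0.0788 + 0.196) − 0.0777 = 0.19710 Tg/yr.
Box B: F(B→C) = (0.19710 + 0.107) − 0.148 = 0.15610 Tg/yr.
Box C: F(C→D) = (0.15610 + 0.0488) − 0.111 = 0.093900 Tg/yr.
Box D: F(D→E) = (0.093900 + 0.0636) − 0.0784 = 0.079100 Tg/yr.
Box E: F(E→F) = (0.079100 + 0.0510) − 0.0692 = 0.060900 Tg/yr.
Box F throughput = its input = 0.060900 Tg/yr; τ = 2.15 / 0.060900 = 35.30 yr.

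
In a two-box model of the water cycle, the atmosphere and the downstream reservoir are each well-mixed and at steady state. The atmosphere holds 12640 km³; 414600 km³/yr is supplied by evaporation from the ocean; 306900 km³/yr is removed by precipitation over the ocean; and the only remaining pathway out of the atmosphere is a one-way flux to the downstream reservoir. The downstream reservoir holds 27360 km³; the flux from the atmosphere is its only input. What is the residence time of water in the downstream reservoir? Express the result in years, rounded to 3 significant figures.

0.254 yr

Balance the atmosphere: ΣF_in = 414600 km³/yr.
Flux to the downstream reservoir = ΣF_in − (306900) = 107700 km³/yr.
At steady state the output of the downstream reservoir equals its input, 107700 km³/yr.
τ = M / F = 27360 / 107700 = 0.2540 yr.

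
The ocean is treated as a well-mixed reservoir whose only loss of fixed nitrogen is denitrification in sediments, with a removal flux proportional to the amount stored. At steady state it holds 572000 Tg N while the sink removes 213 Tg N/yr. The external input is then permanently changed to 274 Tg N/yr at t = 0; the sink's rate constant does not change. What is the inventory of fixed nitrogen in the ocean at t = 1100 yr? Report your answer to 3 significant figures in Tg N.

The sink rate constant is k = F₀/M₀ = 213/572000 = 0.0003724 yr⁻¹.
Solving dM/dt = F₁ − kM with M(0) = M₀ gives M(t) = F₁/k + (M₀ − F₁/k)·e^(−kt).
F₁/k = 274/0.0003724 = 735810 Tg N; kt = 0.0003724 × 1100 = 0.4096, e^(−kt) = 0.6639.
M(1100) = 735810 + (572000 − 735810) × 0.6639 = 735810 − 108800 = 627060 Tg N.

627000 Tg N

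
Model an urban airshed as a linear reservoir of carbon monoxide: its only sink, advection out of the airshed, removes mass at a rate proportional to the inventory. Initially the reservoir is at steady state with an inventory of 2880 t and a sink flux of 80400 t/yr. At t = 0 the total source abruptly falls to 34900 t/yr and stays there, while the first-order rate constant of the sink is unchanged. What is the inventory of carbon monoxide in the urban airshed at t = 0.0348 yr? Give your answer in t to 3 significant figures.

1870 t

Residence time τ = M₀/F₀ = 0.03582 yr. The eventual steady state is M_∞ = M₀·(F₁/F₀) = 2880 × 34900/80400 = 1250.1 t.
The anomaly ΔM(t) = M(t) − M_∞ decays as ΔM₀·e^(−t/τ) with ΔM₀ = 2880 − 1250.1 = 1630 t.
At t = 0.0348 yr, e^(−t/τ) = e^(−0.9715) = 0.3785, so ΔM = 616.9 t and M = 1250.1 + 616.9 = 1867.1 t.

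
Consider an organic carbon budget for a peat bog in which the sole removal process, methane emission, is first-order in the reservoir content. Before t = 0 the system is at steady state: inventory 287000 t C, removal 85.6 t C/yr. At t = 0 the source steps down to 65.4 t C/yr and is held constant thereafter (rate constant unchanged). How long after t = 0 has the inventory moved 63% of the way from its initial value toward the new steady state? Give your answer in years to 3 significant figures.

τ = M₀/F₀ = 287000/85.6 = 3353 yr.
The remaining gap fraction is e^(−t/τ); 63% covered ⇒ e^(−t/τ) = 0.370.
t = −τ ln(0.370) = 3353 × 0.9943 = 3334 yr.

3330 yr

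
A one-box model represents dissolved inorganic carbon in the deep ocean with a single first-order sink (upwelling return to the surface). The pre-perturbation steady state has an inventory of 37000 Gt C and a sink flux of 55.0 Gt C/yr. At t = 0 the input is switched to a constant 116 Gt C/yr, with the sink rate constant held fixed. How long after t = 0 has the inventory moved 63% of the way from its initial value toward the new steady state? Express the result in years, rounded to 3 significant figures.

669 yr

τ = M₀/F₀ = 37000/55.0 = 672.7 yr.
The remaining gap fraction is e^(−t/τ); 63% covered ⇒ e^(−t/τ) = 0.370.
t = −τ ln(0.370) = 672.7 × 0.9943 = 668.9 yr.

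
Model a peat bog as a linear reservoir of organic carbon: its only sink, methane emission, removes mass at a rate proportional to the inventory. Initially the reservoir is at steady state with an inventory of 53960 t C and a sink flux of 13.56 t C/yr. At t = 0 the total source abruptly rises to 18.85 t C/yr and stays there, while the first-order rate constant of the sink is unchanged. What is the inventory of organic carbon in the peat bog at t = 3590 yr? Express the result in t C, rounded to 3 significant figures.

Residence time τ = M₀/F₀ = 3979 yr. The eventual steady state is M_∞ = M₀·(F₁/F₀) = 53960 × 18.85/13.56 = 75011 t C.
The anomaly ΔM(t) = M(t) − M_∞ decays as ΔM₀·e^(−t/τ) with ΔM₀ = 53960 − 75011 = −21050 t C.
At t = 3590 yr, e^(−t/τ) = e^(−0.9022) = 0.4057, so ΔM = −8540 t C and M = 75011 − 8540 = 66471 t C.

66500 t C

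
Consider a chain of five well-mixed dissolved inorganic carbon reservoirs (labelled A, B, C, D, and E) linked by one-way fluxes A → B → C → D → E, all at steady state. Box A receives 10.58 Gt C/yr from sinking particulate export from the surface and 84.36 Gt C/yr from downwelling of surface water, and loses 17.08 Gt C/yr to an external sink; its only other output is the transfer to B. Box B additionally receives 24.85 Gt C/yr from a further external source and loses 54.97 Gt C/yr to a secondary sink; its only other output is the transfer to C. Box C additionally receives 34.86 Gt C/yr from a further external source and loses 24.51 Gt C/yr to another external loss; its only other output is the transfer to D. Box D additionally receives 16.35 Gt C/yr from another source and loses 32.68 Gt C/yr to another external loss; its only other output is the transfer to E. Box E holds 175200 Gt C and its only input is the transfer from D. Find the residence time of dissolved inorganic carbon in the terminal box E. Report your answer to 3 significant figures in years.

4200 yr

Box A: F(A→B) = (10.58 + 84.36) − 17.08 = 77.860 Gt C/yr.
Box B: F(B→C) = (77.860 + 24.85) − 54.97 = 47.740 Gt C/yr.
Box C: F(C→D) = (47.740 + 34.86) − 24.51 = 58.090 Gt C/yr.
Box D: F(D→E) = (58.090 + 16.35) − 32.68 = 41.760 Gt C/yr.
Box E throughput = its input = 41.760 Gt C/yr; τ = 175200 / 41.760 = 4195 yr.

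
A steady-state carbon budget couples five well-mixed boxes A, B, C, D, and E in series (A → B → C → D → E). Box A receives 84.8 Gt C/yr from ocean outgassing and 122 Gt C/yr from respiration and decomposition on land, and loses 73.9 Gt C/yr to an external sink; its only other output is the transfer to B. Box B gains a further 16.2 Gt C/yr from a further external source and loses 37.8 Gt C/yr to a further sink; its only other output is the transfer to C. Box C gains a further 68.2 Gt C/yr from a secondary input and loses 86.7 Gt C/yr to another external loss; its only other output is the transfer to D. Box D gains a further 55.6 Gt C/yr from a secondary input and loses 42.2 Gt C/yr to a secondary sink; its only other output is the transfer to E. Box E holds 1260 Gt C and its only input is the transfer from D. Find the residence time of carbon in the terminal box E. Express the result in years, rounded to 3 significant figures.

11.9 yr

Box A: F(A→B) = (84.8 + 122) − 73.9 = 132.90 Gt C/yr.
Box B: F(B→C) = (132.90 + 16.2) − 37.8 = 111.30 Gt C/yr.
Box C: F(C→D) = (111.30 + 68.2) − 86.7 = 92.800 Gt C/yr.
Box D: F(D→E) = (92.800 + 55.6) − 42.2 = 106.20 Gt C/yr.
Box E throughput = its input = 106.20 Gt C/yr; τ = 1260 / 106.20 = 11.86 yr.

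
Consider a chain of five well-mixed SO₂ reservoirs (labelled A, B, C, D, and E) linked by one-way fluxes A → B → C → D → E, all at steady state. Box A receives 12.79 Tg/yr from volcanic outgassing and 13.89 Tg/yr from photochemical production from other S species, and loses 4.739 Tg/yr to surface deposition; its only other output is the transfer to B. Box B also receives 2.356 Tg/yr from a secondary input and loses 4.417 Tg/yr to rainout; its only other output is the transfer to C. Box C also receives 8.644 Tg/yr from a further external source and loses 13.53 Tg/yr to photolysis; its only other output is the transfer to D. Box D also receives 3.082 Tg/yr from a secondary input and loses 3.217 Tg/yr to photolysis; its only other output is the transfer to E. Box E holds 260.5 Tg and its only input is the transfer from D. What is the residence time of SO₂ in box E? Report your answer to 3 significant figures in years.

17.5 yr

Box A: F(A→B) = (12.79 + 13.89) − 4.739 = 21.941 Tg/yr.
Box B: F(B→C) = (21.941 + 2.356) − 4.417 = 19.880 Tg/yr.
Box C: F(C→D) = (19.880 + 8.644) − 13.53 = 14.994 Tg/yr.
Box D: F(D→E) = (14.994 + 3.082) − 3.217 = 14.859 Tg/yr.
Box E throughput = its input = 14.859 Tg/yr; τ = 260.5 / 14.859 = 17.53 yr.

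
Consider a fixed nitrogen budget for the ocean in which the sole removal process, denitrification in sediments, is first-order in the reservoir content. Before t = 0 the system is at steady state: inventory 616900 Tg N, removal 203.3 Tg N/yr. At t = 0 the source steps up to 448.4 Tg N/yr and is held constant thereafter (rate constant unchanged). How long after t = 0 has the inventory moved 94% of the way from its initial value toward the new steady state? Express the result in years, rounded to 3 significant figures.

τ = M₀/F₀ = 616900/203.3 = 3034 yr.
The remaining gap fraction is e^(−t/τ); 94% covered ⇒ e^(−t/τ) = 0.0600.
t = −τ ln(0.0600) = 3034 × 2.813 = 8537 yr.

8540 yr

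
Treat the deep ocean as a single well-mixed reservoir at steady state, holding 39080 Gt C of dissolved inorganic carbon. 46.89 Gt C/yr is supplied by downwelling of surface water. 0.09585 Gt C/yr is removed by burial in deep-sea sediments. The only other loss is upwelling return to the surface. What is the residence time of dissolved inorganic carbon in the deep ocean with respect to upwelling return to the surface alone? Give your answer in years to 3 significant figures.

At steady state ΣF_in = ΣF_out.
ΣF_in = 46.890 Gt C/yr.
Upwelling return to the surface flux = ΣF_in − (0.09585) = 46.890 − 0.09585 = 46.79 Gt C/yr.
τ = M / F = 39080 / 46.79 = 835.1 yr.

835 yr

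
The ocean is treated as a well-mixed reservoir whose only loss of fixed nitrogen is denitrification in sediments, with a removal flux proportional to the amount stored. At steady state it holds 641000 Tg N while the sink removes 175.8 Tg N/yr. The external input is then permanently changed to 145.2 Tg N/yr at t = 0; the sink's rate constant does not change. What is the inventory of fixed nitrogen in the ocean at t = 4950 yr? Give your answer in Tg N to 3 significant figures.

558000 Tg N

τ = M₀/F₀ = 641000/175.8 = 3646 yr; rate constant k = 1/τ.
New steady state M_∞ = F₁/k = F₁·τ = 145.2 × 3646 = 529430 Tg N.
M(t) = M_∞ + (M₀ − M_∞)·e^(−t/τ); t/τ = 4950/3646 = 1.358, so e^(−t/τ) = 0.2573.
M(t) = 529430 + 111600 × 0.2573 = 558130 Tg N.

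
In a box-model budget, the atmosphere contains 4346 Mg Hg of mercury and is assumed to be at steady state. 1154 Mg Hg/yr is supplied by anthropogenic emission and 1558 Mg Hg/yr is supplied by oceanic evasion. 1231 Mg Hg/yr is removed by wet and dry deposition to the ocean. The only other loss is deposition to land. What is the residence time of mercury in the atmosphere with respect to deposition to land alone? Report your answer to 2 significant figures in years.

At steady state ΣF_in = ΣF_out.
ΣF_in = 1154 + 1558 = 2712.0 Mg Hg/yr.
Deposition to land flux = ΣF_in − (1231) = 2712.0 − 1231 = 1481 Mg Hg/yr.
τ = M / F = 4346 / 1481 = 2.935 yr.

2.9 yr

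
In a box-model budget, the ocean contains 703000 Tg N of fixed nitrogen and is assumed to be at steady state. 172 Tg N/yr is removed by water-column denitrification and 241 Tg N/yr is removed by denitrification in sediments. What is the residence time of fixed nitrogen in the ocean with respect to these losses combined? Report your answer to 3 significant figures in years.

1700 yr

Total removal = 172.0 + 241.0 = 413.00 Tg N/yr.
τ = M / ΣF_out = 703000 / 413.00 = 1702 yr.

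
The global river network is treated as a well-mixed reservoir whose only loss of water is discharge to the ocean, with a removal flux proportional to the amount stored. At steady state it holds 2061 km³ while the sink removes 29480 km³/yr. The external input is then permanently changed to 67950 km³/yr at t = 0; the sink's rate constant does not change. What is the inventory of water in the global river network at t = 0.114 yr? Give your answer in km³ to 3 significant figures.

τ = M₀/F₀ = 2061/29480 = 0.06991 yr; rate constant k = 1/τ.
New steady state M_∞ = F₁/k = F₁·τ = 67950 × 0.06991 = 4750.5 km³.
M(t) = M_∞ + (M₀ − M_∞)·e^(−t/τ); t/τ = 0.114/0.06991 = 1.631, so e^(−t/τ) = 0.1958.
M(t) = 4750.5 − 2690 × 0.1958 = 4223.9 km³.

4220 km³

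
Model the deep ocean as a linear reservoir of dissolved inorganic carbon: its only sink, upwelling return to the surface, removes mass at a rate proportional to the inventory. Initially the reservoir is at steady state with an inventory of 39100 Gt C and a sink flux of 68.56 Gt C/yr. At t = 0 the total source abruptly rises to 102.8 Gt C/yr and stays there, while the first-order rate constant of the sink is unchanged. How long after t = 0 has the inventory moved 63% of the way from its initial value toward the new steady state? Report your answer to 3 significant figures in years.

567 yr

τ = M₀/F₀ = 39100/68.56 = 570.3 yr.
The remaining gap fraction is e^(−t/τ); 63% covered ⇒ e^(−t/τ) = 0.370.
t = −τ ln(0.370) = 570.3 × 0.9943 = 567.0 yr.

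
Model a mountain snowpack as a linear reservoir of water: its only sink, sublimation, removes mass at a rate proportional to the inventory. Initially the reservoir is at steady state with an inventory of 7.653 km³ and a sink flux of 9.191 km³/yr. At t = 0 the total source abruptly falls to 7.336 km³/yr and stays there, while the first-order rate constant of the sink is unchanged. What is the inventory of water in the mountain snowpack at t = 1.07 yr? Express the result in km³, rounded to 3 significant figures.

6.54 km³

Residence time τ = M₀/F₀ = 0.8327 yr. The eventual steady state is M_∞ = M₀·(F₁/F₀) = 7.653 × 7.336/9.191 = 6.1084 km³.
The anomaly ΔM(t) = M(t) − M_∞ decays as ΔM₀·e^(−t/τ) with ΔM₀ = 7.653 − 6.1084 = 1.545 km³.
At t = 1.07 yr, e^(−t/τ) = e^(−1.285) = 0.2766, so ΔM = 0.4273 km³ and M = 6.1084 + 0.4273 = 6.5357 km³.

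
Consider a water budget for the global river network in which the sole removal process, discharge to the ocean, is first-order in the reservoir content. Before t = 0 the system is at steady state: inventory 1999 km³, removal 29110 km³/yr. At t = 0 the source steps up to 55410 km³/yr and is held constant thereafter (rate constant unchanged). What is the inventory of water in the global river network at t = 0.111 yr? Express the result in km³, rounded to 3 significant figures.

3450 km³

Residence time τ = M₀/F₀ = 0.06867 yr. The eventual steady state is M_∞ = M₀·(F₁/F₀) = 1999 × 55410/29110 = 3805.0 km³.
The anomaly ΔM(t) = M(t) − M_∞ decays as ΔM₀·e^(−t/τ) with ΔM₀ = 1999 − 3805.0 = −1806 km³.
At t = 0.111 yr, e^(−t/τ) = e^(−1.616) = 0.1986, so ΔM = −358.7 km³ and M = 3805.0 − 358.7 = 3446.3 km³.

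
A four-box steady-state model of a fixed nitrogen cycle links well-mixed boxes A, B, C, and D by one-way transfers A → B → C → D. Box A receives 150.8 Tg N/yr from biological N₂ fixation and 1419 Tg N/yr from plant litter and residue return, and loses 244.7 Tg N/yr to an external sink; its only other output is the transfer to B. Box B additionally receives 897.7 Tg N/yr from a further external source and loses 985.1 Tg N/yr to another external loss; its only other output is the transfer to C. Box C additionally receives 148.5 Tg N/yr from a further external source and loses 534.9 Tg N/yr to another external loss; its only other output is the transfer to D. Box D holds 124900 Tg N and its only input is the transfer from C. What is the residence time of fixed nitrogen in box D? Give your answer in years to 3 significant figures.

Box A: F(A→B) = (150.8 + 1419) − 244.7 = 1325.1 Tg N/yr.
Box B: F(B→C) = (1325.1 + 897.7) − 985.1 = 1237.7 Tg N/yr.
Box C: F(C→D) = (1237.7 + 148.5) − 534.9 = 851.30 Tg N/yr.
Box D throughput = its input = 851.30 Tg N/yr; τ = 124900 / 851.30 = 146.7 yr.

147 yr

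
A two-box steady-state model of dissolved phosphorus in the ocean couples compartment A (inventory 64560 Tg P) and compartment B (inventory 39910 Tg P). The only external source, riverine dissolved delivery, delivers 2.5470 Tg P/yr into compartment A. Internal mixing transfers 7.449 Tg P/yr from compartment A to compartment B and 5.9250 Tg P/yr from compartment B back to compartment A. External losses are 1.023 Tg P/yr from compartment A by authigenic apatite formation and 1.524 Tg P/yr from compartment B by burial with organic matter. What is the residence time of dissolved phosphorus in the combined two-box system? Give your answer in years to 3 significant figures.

41000 yr

For the system as a whole, the A↔B exchange is internal and contributes nothing to the throughput; only the external sinks remove mass.
M_total = 64560 + 39910 = 104470 Tg P.
ΣF_external_out = 1.023 + 1.524 = 2.5470 Tg P/yr.
τ = M_total / ΣF_ext = 104470 / 2.5470 = 41020 yr.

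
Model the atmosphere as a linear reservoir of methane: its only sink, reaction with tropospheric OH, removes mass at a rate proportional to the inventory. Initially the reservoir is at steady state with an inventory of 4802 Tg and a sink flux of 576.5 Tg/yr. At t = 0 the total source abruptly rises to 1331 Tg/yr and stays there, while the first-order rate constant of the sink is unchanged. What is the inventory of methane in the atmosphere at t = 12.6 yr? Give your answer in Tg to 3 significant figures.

τ = M₀/F₀ = 4802/576.5 = 8.330 yr; rate constant k = 1/τ.
New steady state M_∞ = F₁/k = F₁·τ = 1331 × 8.330 = 11087 Tg.
M(t) = M_∞ + (M₀ − M_∞)·e^(−t/τ); t/τ = 12.6/8.330 = 1.513, so e^(−t/τ) = 0.2203.
M(t) = 11087 − 6285 × 0.2203 = 9702.0 Tg.

9700 Tg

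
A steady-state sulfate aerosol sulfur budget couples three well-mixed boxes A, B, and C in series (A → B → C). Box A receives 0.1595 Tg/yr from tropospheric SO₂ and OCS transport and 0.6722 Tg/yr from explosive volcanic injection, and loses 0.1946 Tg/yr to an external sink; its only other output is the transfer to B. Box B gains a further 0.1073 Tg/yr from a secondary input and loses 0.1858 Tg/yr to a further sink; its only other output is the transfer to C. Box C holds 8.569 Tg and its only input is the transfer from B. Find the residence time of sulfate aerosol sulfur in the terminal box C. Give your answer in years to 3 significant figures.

15.3 yr

Box A: F(A→B) = (0.1595 + 0.6722) − 0.1946 = 0.63710 Tg/yr.
Box B: F(B→C) = (0.63710 + 0.1073) − 0.1858 = 0.55860 Tg/yr.
Box C throughput = its input = 0.55860 Tg/yr; τ = 8.569 / 0.55860 = 15.34 yr.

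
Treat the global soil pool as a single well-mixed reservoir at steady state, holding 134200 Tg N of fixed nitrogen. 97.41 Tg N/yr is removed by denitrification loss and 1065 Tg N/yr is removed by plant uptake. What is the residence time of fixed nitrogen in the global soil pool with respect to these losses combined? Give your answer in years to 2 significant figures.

Total removal = 97.41 + 1065 = 1162.4 Tg N/yr.
τ = M / ΣF_out = 134200 / 1162.4 = 115.4 yr.

120 yr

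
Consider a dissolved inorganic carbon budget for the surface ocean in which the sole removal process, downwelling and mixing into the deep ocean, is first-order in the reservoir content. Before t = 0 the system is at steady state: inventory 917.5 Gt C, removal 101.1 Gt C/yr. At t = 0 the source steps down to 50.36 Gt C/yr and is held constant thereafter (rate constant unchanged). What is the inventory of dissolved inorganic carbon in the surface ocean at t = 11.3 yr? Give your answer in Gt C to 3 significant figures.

590 Gt C

Residence time τ = M₀/F₀ = 9.075 yr. The eventual steady state is M_∞ = M₀·(F₁/F₀) = 917.5 × 50.36/101.1 = 457.03 Gt C.
The anomaly ΔM(t) = M(t) − M_∞ decays as ΔM₀·e^(−t/τ) with ΔM₀ = 917.5 − 457.03 = 460.5 Gt C.
At t = 11.3 yr, e^(−t/τ) = e^(−1.245) = 0.2879, so ΔM = 132.6 Gt C and M = 457.03 + 132.6 = 589.59 Gt C.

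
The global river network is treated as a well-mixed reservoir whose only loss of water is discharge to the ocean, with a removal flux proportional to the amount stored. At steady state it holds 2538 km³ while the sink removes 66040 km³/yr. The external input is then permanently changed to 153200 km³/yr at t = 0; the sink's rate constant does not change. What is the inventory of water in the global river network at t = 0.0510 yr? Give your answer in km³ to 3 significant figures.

The sink rate constant is k = F₀/M₀ = 66040/2538 = 26.02 yr⁻¹.
Solving dM/dt = F₁ − kM with M(0) = M₀ gives M(t) = F₁/k + (M₀ − F₁/k)·e^(−kt).
F₁/k = 153200/26.02 = 5887.7 km³; kt = 26.02 × 0.0510 = 1.327, e^(−kt) = 0.2653.
M(0.0510) = 5887.7 + (2538 − 5887.7) × 0.2653 = 5887.7 − 888.5 = 4999.1 km³.

5000 km³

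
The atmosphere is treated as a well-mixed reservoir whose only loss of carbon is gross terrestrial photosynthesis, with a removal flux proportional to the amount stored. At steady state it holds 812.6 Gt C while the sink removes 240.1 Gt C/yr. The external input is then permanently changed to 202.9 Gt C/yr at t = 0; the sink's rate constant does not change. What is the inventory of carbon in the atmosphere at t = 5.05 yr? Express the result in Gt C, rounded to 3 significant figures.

The sink rate constant is k = F₀/M₀ = 240.1/812.6 = 0.2955 yr⁻¹.
Solving dM/dt = F₁ − kM with M(0) = M₀ gives M(t) = F₁/k + (M₀ − F₁/k)·e^(−kt).
F₁/k = 202.9/0.2955 = 686.70 Gt C; kt = 0.2955 × 5.05 = 1.492, e^(−kt) = 0.2249.
M(5.05) = 686.70 + (812.6 − 686.70) × 0.2249 = 686.70 + 28.31 = 715.01 Gt C.

715 Gt C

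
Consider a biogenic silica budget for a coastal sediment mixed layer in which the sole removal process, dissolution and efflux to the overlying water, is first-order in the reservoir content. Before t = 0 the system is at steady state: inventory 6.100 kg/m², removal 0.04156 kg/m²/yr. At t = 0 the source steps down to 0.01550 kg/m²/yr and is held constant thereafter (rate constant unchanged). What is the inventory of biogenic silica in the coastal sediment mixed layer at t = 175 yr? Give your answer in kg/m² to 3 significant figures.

Residence time τ = M₀/F₀ = 146.8 yr. The eventual steady state is M_∞ = M₀·(F₁/F₀) = 6.100 × 0.01550/0.04156 = 2.2750 kg/m².
The anomaly ΔM(t) = M(t) − M_∞ decays as ΔM₀·e^(−t/τ) with ΔM₀ = 6.100 − 2.2750 = 3.825 kg/m².
At t = 175 yr, e^(−t/τ) = e^(−1.192) = 0.3035, so ΔM = 1.161 kg/m² and M = 2.2750 + 1.161 = 3.4360 kg/m².

3.44 kg/m²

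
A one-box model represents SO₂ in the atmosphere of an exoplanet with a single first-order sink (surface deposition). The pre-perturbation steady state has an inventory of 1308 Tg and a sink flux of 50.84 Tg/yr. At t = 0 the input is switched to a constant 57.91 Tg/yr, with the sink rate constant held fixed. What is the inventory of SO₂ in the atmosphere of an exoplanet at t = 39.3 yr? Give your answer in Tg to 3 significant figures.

The sink rate constant is k = F₀/M₀ = 50.84/1308 = 0.03887 yr⁻¹.
Solving dM/dt = F₁ − kM with M(0) = M₀ gives M(t) = F₁/k + (M₀ − F₁/k)·e^(−kt).
F₁/k = 57.91/0.03887 = 1489.9 Tg; kt = 0.03887 × 39.3 = 1.528, e^(−kt) = 0.2171.
M(39.3) = 1489.9 + (1308 − 1489.9) × 0.2171 = 1489.9 − 39.48 = 1450.4 Tg.

1450 Tg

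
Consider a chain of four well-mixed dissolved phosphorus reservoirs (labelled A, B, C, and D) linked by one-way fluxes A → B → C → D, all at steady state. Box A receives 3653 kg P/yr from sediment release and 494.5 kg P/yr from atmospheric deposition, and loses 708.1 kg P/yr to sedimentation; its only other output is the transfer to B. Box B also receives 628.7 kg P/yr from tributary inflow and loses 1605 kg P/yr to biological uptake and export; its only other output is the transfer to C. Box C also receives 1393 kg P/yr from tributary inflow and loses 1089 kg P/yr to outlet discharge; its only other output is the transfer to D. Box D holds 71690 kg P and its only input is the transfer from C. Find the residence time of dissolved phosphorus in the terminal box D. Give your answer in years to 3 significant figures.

25.9 yr

Box A: F(A→B) = (3653 + 494.5) − 708.1 = 3439.4 kg P/yr.
Box B: F(B→C) = (3439.4 + 628.7) − 1605 = 2463.1 kg P/yr.
Box C: F(C→D) = (2463.1 + 1393) − 1089 = 2767.1 kg P/yr.
Box D throughput = its input = 2767.1 kg P/yr; τ = 71690 / 2767.1 = 25.91 yr.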